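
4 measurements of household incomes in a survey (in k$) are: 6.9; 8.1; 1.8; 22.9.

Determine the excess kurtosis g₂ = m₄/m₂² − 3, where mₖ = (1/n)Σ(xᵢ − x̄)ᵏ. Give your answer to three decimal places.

-0.847

x̄ = 9.9250
Σ(xᵢ − x̄)² = 246.8475 ⇒ m₂ = 61.71187
Σ(xᵢ − x̄)⁴ = 32794.8227 ⇒ m₄ = 8198.70567
m₂² = 3808.35552
g₂ = m₄/m₂² − 3 = 2.15282 − 3 ≈ -0.847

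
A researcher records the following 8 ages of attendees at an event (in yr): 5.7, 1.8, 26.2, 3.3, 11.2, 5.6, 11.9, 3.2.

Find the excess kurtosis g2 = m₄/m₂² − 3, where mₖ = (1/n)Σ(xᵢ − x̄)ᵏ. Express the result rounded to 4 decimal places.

0.9727

x̄ = 8.6125
Σ(xᵢ − x̄)² = 448.3088 ⇒ m₂ = 56.03859
Σ(xᵢ − x̄)⁴ = 99803.5306 ⇒ m₄ = 12475.44133
m₂² = 3140.32399
g2 = m₄/m₂² − 3 = 3.97266 − 3 ≈ 0.9727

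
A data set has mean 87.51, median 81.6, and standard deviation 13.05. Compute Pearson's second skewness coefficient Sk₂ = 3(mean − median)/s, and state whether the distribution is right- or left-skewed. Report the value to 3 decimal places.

Sk₂ = 3(87.51 − 81.6) / 13.05 = 3 × 5.9100 / 13.05
    = 17.7300 / 13.05 ≈ 1.359
Sk₂ > 0 ⇒ mean > median ⇒ right-skewed (positive skew).

1.359, right-skewed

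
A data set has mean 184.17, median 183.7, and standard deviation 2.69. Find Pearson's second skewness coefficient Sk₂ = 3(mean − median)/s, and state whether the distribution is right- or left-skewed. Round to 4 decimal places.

0.5242, right-skewed

Sk₂ = 3(184.17 − 183.7) / 2.69 = 3 × 0.4700 / 2.69
    = 1.4100 / 2.69 ≈ 0.5242
Sk₂ > 0 ⇒ mean > median ⇒ right-skewed (positive skew).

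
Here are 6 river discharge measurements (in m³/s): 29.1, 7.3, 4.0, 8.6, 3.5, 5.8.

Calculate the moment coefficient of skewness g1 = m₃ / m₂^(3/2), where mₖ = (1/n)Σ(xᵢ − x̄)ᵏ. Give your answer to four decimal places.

x̄ = (29.1 + 7.3 + 4.0 + 8.6 + 3.5 + 5.8) / 6 = 9.7167
deviations (xᵢ − x̄): 19.3833, -2.4167, -5.7167, -1.1167, -6.2167, -3.9167
Σ(xᵢ − x̄)² = 469.4683 ⇒ m₂ = 469.4683/6 = 78.24472
Σ(xᵢ − x̄)³ = 6779.9156 ⇒ m₃ = 6779.9156/6 = 1129.98593
m₂^(3/2) = 78.24472^(1.5) = 692.12188
g1 = m₃ / m₂^(3/2) = 1129.98593 / 692.12188 ≈ 1.6326

1.6326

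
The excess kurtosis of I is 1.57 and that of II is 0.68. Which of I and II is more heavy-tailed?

Higher excess kurtosis ⇒ heavier tails relative to the normal distribution.
1.57 vs 0.68: the larger is 1.57, so I has heavier tails.

I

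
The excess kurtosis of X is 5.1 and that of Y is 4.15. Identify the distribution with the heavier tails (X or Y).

X

Higher excess kurtosis ⇒ heavier tails relative to the normal distribution.
5.1 vs 4.15: the larger is 5.1, so X has heavier tails.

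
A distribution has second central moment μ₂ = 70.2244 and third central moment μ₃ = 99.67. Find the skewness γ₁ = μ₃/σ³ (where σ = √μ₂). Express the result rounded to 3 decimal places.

0.169

σ = √μ₂ = √70.2244 = 8.38000
σ³ = μ₂^(3/2) = 588.48047
γ₁ = μ₃/σ³ = 99.67 / 588.48047 ≈ 0.169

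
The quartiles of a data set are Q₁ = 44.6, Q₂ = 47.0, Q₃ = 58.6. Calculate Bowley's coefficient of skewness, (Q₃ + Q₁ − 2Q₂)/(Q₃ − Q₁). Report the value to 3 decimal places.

numerator: Q₃ + Q₁ − 2Q₂ = 58.6 + 44.6 − 2×47.0 = 9.2000
denominator: Q₃ − Q₁ = 58.6 − 44.6 = 14.0000
Bowley skewness = 9.2000 / 14.0000 ≈ 0.657

0.657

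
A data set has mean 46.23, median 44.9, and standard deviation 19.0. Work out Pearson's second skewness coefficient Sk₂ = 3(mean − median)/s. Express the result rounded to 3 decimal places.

Sk₂ = 3(46.23 − 44.9) / 19.0 = 3 × 1.3300 / 19.0
    = 3.9900 / 19.0 ≈ 0.210

0.210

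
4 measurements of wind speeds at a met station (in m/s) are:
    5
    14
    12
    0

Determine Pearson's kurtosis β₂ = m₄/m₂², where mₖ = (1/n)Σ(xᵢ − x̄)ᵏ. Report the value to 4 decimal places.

1.4180

x̄ = 7.7500
Σ(xᵢ − x̄)² = 124.7500 ⇒ m₂ = 31.18750
Σ(xᵢ − x̄)⁴ = 5516.8281 ⇒ m₄ = 1379.20703
m₂² = 972.66016
β₂ = m₄/m₂² = 1379.20703 / 972.66016 ≈ 1.4180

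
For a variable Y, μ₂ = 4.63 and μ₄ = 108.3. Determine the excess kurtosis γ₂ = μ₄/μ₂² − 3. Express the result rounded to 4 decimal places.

2.0520

μ₂² = 4.63² = 21.43690
μ₄/μ₂² = 108.3 / 21.43690 = 5.05204
γ₂ = 5.05204 − 3 ≈ 2.0520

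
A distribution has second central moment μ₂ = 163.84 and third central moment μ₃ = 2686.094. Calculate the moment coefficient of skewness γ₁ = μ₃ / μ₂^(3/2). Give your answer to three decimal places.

σ = √μ₂ = √163.84 = 12.80000
σ³ = μ₂^(3/2) = 2097.15200
γ₁ = μ₃/σ³ = 2686.094 / 2097.15200 ≈ 1.281

1.281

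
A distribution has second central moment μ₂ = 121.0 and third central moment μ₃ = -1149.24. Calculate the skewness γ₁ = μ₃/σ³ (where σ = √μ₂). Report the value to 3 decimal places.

-0.863

σ = √μ₂ = √121.0 = 11.00000
σ³ = μ₂^(3/2) = 1331.00000
γ₁ = μ₃/σ³ = -1149.24 / 1331.00000 ≈ -0.863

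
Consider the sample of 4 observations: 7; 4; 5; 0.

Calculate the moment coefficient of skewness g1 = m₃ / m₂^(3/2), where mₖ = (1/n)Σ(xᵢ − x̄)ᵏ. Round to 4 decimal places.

x̄ = (7 + 4 + 5 + 0) / 4 = 4.0000
deviations (xᵢ − x̄): 3.0000, 0.0000, 1.0000, -4.0000
Σ(xᵢ − x̄)² = 26.0000 ⇒ m₂ = 26.0000/4 = 6.50000
Σ(xᵢ − x̄)³ = -36.0000 ⇒ m₃ = -36.0000/4 = -9.00000
m₂^(3/2) = 6.50000^(1.5) = 16.57181
g1 = m₃ / m₂^(3/2) = -9.00000 / 16.57181 ≈ -0.5431

-0.5431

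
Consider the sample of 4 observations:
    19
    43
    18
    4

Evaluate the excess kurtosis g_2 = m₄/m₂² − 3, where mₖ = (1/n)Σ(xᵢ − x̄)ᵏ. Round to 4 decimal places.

-0.9419

x̄ = 21.0000
Σ(xᵢ − x̄)² = 786.0000 ⇒ m₂ = 196.50000
Σ(xᵢ − x̄)⁴ = 317874.0000 ⇒ m₄ = 79468.50000
m₂² = 38612.25000
g_2 = m₄/m₂² − 3 = 2.05812 − 3 ≈ -0.9419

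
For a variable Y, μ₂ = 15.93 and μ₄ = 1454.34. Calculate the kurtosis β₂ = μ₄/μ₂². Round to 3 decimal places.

μ₂² = 15.93² = 253.76490
μ₄/μ₂² = 1454.34 / 253.76490 = 5.73105
β₂ ≈ 5.731

5.731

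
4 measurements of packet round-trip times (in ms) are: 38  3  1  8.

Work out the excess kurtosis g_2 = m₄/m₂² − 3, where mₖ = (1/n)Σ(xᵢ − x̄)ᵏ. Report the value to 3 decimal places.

-0.748

x̄ = 12.5000
Σ(xᵢ − x̄)² = 893.0000 ⇒ m₂ = 223.25000
Σ(xᵢ − x̄)⁴ = 448870.2500 ⇒ m₄ = 112217.56250
m₂² = 49840.56250
g_2 = m₄/m₂² − 3 = 2.25153 − 3 ≈ -0.748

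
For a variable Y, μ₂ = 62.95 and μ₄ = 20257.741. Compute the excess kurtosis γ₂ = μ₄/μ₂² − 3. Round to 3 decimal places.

2.112

μ₂² = 62.95² = 3962.70250
μ₄/μ₂² = 20257.741 / 3962.70250 = 5.11210
γ₂ = 5.11210 − 3 ≈ 2.112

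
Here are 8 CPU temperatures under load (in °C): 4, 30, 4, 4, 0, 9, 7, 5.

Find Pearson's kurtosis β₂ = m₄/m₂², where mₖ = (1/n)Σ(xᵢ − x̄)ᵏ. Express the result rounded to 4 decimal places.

5.3048

x̄ = 7.8750
Σ(xᵢ − x̄)² = 606.8750 ⇒ m₂ = 75.85938
Σ(xᵢ − x̄)⁴ = 244218.4004 ⇒ m₄ = 30527.30005
m₂² = 5754.64478
β₂ = m₄/m₂² = 30527.30005 / 5754.64478 ≈ 5.3048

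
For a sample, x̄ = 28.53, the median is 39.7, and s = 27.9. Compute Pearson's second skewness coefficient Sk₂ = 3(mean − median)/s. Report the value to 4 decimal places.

Sk₂ = 3(28.53 − 39.7) / 27.9 = 3 × -11.1700 / 27.9
    = -33.5100 / 27.9 ≈ -1.2011

-1.2011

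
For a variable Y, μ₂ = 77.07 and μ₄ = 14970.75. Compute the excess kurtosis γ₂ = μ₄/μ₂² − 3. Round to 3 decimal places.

-0.480

μ₂² = 77.07² = 5939.78490
μ₄/μ₂² = 14970.75 / 5939.78490 = 2.52042
γ₂ = 2.52042 − 3 ≈ -0.480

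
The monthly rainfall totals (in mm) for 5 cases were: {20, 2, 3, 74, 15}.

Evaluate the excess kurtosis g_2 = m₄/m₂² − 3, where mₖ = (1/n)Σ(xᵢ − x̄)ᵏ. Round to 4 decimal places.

-0.0792

x̄ = 22.8000
Σ(xᵢ − x̄)² = 3514.8000 ⇒ m₂ = 702.96000
Σ(xᵢ − x̄)⁴ = 7216583.3760 ⇒ m₄ = 1443316.67520
m₂² = 494152.76160
g_2 = m₄/m₂² − 3 = 2.92079 − 3 ≈ -0.0792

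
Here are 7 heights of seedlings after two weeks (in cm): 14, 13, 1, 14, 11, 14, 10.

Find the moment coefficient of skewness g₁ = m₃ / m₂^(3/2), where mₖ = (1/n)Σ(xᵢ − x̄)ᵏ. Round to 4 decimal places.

-1.5910

x̄ = (14 + 13 + 1 + 14 + 11 + 14 + 10) / 7 = 11.0000
deviations (xᵢ − x̄): 3.0000, 2.0000, -10.0000, 3.0000, 0.0000, 3.0000, -1.0000
Σ(xᵢ − x̄)² = 132.0000 ⇒ m₂ = 132.0000/7 = 18.85714
Σ(xᵢ − x̄)³ = -912.0000 ⇒ m₃ = -912.0000/7 = -130.28571
m₂^(3/2) = 18.85714^(1.5) = 81.88679
g₁ = m₃ / m₂^(3/2) = -130.28571 / 81.88679 ≈ -1.5910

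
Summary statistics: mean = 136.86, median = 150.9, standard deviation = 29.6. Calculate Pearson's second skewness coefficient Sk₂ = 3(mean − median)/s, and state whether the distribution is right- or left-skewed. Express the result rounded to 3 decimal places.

Sk₂ = 3(136.86 − 150.9) / 29.6 = 3 × -14.0400 / 29.6
    = -42.1200 / 29.6 ≈ -1.423
Sk₂ < 0 ⇒ mean < median ⇒ left-skewed (negative skew).

-1.423, left-skewed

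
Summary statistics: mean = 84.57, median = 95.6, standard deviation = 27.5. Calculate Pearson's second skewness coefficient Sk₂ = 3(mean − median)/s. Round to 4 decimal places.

Sk₂ = 3(84.57 − 95.6) / 27.5 = 3 × -11.0300 / 27.5
    = -33.0900 / 27.5 ≈ -1.2033

-1.2033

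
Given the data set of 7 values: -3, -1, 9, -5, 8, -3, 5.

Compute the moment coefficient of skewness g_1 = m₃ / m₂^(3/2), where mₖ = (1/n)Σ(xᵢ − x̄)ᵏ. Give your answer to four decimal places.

0.2903

x̄ = (-3 - 1 + 9 - 5 + 8 - 3 + 5) / 7 = 1.4286
deviations (xᵢ − x̄): -4.4286, -2.4286, 7.5714, -6.4286, 6.5714, -4.4286, 3.5714
Σ(xᵢ − x̄)² = 199.7143 ⇒ m₂ = 199.7143/7 = 28.53061
Σ(xᵢ − x̄)³ = 309.6735 ⇒ m₃ = 309.6735/7 = 44.23907
m₂^(3/2) = 28.53061^(1.5) = 152.39357
g_1 = m₃ / m₂^(3/2) = 44.23907 / 152.39357 ≈ 0.2903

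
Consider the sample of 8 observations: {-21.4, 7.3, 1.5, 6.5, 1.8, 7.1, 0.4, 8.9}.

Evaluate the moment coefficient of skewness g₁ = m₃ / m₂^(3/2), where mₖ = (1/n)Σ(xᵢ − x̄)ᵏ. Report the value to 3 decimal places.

x̄ = (-21.4 + 7.3 + 1.5 + 6.5 + 1.8 + 7.1 + 0.4 + 8.9) / 8 = 1.5125
deviations (xᵢ − x̄): -22.9125, 5.7875, -0.0125, 4.9875, 0.2875, 5.5875, -1.1125, 7.3875
Σ(xᵢ − x̄)² = 670.4687 ⇒ m₂ = 670.4687/8 = 83.80859
Σ(xᵢ − x̄)³ = -11134.4836 ⇒ m₃ = -11134.4836/8 = -1391.81045
m₂^(3/2) = 83.80859^(1.5) = 767.24282
g₁ = m₃ / m₂^(3/2) = -1391.81045 / 767.24282 ≈ -1.814

-1.814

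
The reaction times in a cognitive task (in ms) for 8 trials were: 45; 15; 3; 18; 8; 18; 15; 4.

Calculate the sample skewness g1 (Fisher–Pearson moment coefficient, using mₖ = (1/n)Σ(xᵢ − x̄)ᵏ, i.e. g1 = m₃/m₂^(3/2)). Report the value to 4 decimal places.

1.3737

x̄ = (45 + 15 + 3 + 18 + 8 + 18 + 15 + 4) / 8 = 15.7500
deviations (xᵢ − x̄): 29.2500, -0.7500, -12.7500, 2.2500, -7.7500, 2.2500, -0.7500, -11.7500
Σ(xᵢ − x̄)² = 1227.5000 ⇒ m₂ = 1227.5000/8 = 153.43750
Σ(xᵢ − x̄)³ = 20886.7500 ⇒ m₃ = 20886.7500/8 = 2610.84375
m₂^(3/2) = 153.43750^(1.5) = 1900.62865
g1 = m₃ / m₂^(3/2) = 2610.84375 / 1900.62865 ≈ 1.3737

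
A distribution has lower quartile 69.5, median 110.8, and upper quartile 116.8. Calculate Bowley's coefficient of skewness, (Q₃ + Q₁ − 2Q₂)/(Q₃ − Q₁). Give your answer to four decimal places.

numerator: Q₃ + Q₁ − 2Q₂ = 116.8 + 69.5 − 2×110.8 = -35.3000
denominator: Q₃ − Q₁ = 116.8 − 69.5 = 47.3000
Bowley skewness = -35.3000 / 47.3000 ≈ -0.7463

-0.7463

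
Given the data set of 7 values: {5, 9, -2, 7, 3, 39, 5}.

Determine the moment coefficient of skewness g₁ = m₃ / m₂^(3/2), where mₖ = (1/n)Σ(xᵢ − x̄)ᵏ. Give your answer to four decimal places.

1.7539

x̄ = (5 + 9 - 2 + 7 + 3 + 39 + 5) / 7 = 9.4286
deviations (xᵢ − x̄): -4.4286, -0.4286, -11.4286, -2.4286, -6.4286, 29.5714, -4.4286
Σ(xᵢ − x̄)² = 1091.7143 ⇒ m₂ = 1091.7143/7 = 155.95918
Σ(xᵢ − x̄)³ = 23912.8163 ⇒ m₃ = 23912.8163/7 = 3416.11662
m₂^(3/2) = 155.95918^(1.5) = 1947.67473
g₁ = m₃ / m₂^(3/2) = 3416.11662 / 1947.67473 ≈ 1.7539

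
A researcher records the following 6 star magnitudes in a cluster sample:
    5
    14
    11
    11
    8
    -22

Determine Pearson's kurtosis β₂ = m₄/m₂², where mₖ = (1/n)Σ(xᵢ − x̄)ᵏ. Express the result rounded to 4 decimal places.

3.8297

x̄ = 4.5000
Σ(xᵢ − x̄)² = 889.5000 ⇒ m₂ = 148.25000
Σ(xᵢ − x̄)⁴ = 505020.3750 ⇒ m₄ = 84170.06250
m₂² = 21978.06250
β₂ = m₄/m₂² = 84170.06250 / 21978.06250 ≈ 3.8297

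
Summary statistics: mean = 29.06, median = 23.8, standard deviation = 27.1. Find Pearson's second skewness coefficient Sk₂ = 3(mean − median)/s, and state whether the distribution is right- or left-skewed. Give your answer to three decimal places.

0.582, right-skewed

Sk₂ = 3(29.06 − 23.8) / 27.1 = 3 × 5.2600 / 27.1
    = 15.7800 / 27.1 ≈ 0.582
Sk₂ > 0 ⇒ mean > median ⇒ right-skewed (positive skew).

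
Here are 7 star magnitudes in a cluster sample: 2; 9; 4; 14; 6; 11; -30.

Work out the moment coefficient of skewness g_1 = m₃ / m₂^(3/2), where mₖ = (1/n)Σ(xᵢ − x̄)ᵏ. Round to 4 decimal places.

x̄ = (2 + 9 + 4 + 14 + 6 + 11 - 30) / 7 = 2.2857
deviations (xᵢ − x̄): -0.2857, 6.7143, 1.7143, 11.7143, 3.7143, 8.7143, -32.2857
Σ(xᵢ − x̄)² = 1317.4286 ⇒ m₂ = 1317.4286/7 = 188.20408
Σ(xᵢ − x̄)³ = -31025.3878 ⇒ m₃ = -31025.3878/7 = -4432.19825
m₂^(3/2) = 188.20408^(1.5) = 2581.92461
g_1 = m₃ / m₂^(3/2) = -4432.19825 / 2581.92461 ≈ -1.7166

-1.7166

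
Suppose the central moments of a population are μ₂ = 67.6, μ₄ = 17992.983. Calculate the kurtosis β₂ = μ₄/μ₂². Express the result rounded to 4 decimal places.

μ₂² = 67.6² = 4569.76000
μ₄/μ₂² = 17992.983 / 4569.76000 = 3.93740
β₂ ≈ 3.9374

3.9374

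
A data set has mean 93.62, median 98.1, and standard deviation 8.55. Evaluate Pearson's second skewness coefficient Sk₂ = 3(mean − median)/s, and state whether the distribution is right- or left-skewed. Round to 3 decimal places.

Sk₂ = 3(93.62 − 98.1) / 8.55 = 3 × -4.4800 / 8.55
    = -13.4400 / 8.55 ≈ -1.572
Sk₂ < 0 ⇒ mean < median ⇒ left-skewed (negative skew).

-1.572, left-skewed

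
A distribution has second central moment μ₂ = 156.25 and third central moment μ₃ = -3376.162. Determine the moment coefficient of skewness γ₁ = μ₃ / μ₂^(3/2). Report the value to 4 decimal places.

σ = √μ₂ = √156.25 = 12.50000
σ³ = μ₂^(3/2) = 1953.12500
γ₁ = μ₃/σ³ = -3376.162 / 1953.12500 ≈ -1.7286

-1.7286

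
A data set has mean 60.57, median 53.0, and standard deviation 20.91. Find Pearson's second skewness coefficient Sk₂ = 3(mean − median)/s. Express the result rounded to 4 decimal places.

1.0861

Sk₂ = 3(60.57 − 53.0) / 20.91 = 3 × 7.5700 / 20.91
    = 22.7100 / 20.91 ≈ 1.0861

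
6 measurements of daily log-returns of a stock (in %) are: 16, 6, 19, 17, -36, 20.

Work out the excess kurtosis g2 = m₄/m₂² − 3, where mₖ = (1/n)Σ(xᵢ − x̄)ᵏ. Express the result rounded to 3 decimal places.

0.805

x̄ = 7.0000
Σ(xᵢ − x̄)² = 2344.0000 ⇒ m₂ = 390.66667
Σ(xᵢ − x̄)⁴ = 3484660.0000 ⇒ m₄ = 580776.66667
m₂² = 152620.44444
g2 = m₄/m₂² − 3 = 3.80537 − 3 ≈ 0.805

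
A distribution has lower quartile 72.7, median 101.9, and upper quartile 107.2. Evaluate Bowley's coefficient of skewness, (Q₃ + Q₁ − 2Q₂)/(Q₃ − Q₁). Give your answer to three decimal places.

numerator: Q₃ + Q₁ − 2Q₂ = 107.2 + 72.7 − 2×101.9 = -23.9000
denominator: Q₃ − Q₁ = 107.2 − 72.7 = 34.5000
Bowley skewness = -23.9000 / 34.5000 ≈ -0.693

-0.693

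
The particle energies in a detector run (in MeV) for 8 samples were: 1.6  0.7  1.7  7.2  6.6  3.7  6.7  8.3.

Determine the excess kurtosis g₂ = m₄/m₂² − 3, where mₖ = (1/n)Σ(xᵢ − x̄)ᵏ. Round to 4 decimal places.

x̄ = 4.5625
Σ(xᵢ − x̄)² = 62.2788 ⇒ m₂ = 7.78484
Σ(xᵢ − x̄)⁴ = 648.9236 ⇒ m₄ = 81.11545
m₂² = 60.60379
g₂ = m₄/m₂² − 3 = 1.33845 − 3 ≈ -1.6615

-1.6615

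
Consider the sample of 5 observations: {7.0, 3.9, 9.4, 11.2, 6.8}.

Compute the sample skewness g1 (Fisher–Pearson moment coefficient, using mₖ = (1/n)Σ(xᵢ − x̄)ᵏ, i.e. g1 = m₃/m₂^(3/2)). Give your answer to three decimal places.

-0.058

x̄ = (7.0 + 3.9 + 9.4 + 11.2 + 6.8) / 5 = 7.6600
deviations (xᵢ − x̄): -0.6600, -3.7600, 1.7400, 3.5400, -0.8600
Σ(xᵢ − x̄)² = 30.8720 ⇒ m₂ = 30.8720/5 = 6.17440
Σ(xᵢ − x̄)³ = -4.4510 ⇒ m₃ = -4.4510/5 = -0.89021
m₂^(3/2) = 6.17440^(1.5) = 15.34236
g1 = m₃ / m₂^(3/2) = -0.89021 / 15.34236 ≈ -0.058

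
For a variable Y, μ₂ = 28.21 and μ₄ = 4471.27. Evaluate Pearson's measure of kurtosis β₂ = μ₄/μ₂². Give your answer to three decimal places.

5.619

μ₂² = 28.21² = 795.80410
μ₄/μ₂² = 4471.27 / 795.80410 = 5.61856
β₂ ≈ 5.619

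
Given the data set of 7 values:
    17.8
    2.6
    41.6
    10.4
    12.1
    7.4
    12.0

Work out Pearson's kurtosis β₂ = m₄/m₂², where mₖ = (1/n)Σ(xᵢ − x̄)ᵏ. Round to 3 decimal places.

4.047

x̄ = 14.8429
Σ(xᵢ − x̄)² = 965.3171 ⇒ m₂ = 137.90245
Σ(xᵢ − x̄)⁴ = 538699.8256 ⇒ m₄ = 76957.11795
m₂² = 19017.08543
β₂ = m₄/m₂² = 76957.11795 / 19017.08543 ≈ 4.047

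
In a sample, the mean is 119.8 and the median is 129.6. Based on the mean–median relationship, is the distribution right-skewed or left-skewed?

left-skewed

mean − median = 119.8 − 129.6 = -9.8
mean < median ⇒ the longer tail is on the left ⇒ left-skewed (negatively skewed).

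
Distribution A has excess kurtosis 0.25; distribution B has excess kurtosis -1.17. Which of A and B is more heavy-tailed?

A

Higher excess kurtosis ⇒ heavier tails relative to the normal distribution.
0.25 vs -1.17: the larger is 0.25, so A has heavier tails. (A is leptokurtic — heavier-than-normal tails; the other is platykurtic.)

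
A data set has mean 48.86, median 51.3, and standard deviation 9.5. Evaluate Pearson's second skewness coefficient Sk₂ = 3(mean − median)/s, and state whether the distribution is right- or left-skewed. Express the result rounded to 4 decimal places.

-0.7705, left-skewed

Sk₂ = 3(48.86 − 51.3) / 9.5 = 3 × -2.4400 / 9.5
    = -7.3200 / 9.5 ≈ -0.7705
Sk₂ < 0 ⇒ mean < median ⇒ left-skewed (negative skew).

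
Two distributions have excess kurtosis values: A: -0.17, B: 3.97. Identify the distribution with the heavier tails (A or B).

Higher excess kurtosis ⇒ heavier tails relative to the normal distribution.
-0.17 vs 3.97: the larger is 3.97, so B has heavier tails. (B is leptokurtic — heavier-than-normal tails; the other is platykurtic.)

B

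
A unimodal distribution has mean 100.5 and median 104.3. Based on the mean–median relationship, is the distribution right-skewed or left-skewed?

left-skewed

mean − median = 100.5 − 104.3 = -3.8
mean < median ⇒ the longer tail is on the left ⇒ left-skewed (negatively skewed).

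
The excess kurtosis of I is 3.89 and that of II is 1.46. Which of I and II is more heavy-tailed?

Higher excess kurtosis ⇒ heavier tails relative to the normal distribution.
3.89 vs 1.46: the larger is 3.89, so I has heavier tails.

I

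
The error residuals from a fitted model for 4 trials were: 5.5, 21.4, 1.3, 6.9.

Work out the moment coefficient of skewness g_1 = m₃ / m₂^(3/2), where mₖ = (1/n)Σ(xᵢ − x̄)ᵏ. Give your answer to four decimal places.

x̄ = (5.5 + 21.4 + 1.3 + 6.9) / 4 = 8.7750
deviations (xᵢ − x̄): -3.2750, 12.6250, -7.4750, -1.8750
Σ(xᵢ − x̄)² = 229.5075 ⇒ m₂ = 229.5075/4 = 57.37687
Σ(xᵢ − x̄)³ = 1552.9181 ⇒ m₃ = 1552.9181/4 = 388.22953
m₂^(3/2) = 57.37687^(1.5) = 434.61563
g_1 = m₃ / m₂^(3/2) = 388.22953 / 434.61563 ≈ 0.8933

0.8933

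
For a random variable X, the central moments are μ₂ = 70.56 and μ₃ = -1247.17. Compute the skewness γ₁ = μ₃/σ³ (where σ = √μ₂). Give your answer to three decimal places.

-2.104

σ = √μ₂ = √70.56 = 8.40000
σ³ = μ₂^(3/2) = 592.70400
γ₁ = μ₃/σ³ = -1247.17 / 592.70400 ≈ -2.104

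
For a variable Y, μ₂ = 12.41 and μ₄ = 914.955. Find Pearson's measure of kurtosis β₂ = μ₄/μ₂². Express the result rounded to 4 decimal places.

5.9410

μ₂² = 12.41² = 154.00810
μ₄/μ₂² = 914.955 / 154.00810 = 5.94095
β₂ ≈ 5.9410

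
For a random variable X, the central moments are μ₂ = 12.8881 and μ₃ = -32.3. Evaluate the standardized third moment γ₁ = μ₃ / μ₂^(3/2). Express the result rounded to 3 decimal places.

σ = √μ₂ = √12.8881 = 3.59000
σ³ = μ₂^(3/2) = 46.26828
γ₁ = μ₃/σ³ = -32.3 / 46.26828 ≈ -0.698

-0.698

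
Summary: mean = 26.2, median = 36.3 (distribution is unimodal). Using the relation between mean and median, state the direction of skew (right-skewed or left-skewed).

left-skewed

mean − median = 26.2 − 36.3 = -10.1
mean < median ⇒ the longer tail is on the left ⇒ left-skewed (negatively skewed).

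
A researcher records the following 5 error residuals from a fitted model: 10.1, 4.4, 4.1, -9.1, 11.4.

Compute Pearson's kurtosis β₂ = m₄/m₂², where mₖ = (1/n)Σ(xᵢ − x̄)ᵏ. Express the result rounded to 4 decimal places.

x̄ = 4.1800
Σ(xᵢ − x̄)² = 263.5880 ⇒ m₂ = 52.71760
Σ(xᵢ − x̄)⁴ = 35047.9079 ⇒ m₄ = 7009.58157
m₂² = 2779.14535
β₂ = m₄/m₂² = 7009.58157 / 2779.14535 ≈ 2.5222

2.5222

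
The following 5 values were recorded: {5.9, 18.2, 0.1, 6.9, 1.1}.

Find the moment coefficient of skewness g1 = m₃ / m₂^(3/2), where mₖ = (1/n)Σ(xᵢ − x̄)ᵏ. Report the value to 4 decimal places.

x̄ = (5.9 + 18.2 + 0.1 + 6.9 + 1.1) / 5 = 6.4400
deviations (xᵢ − x̄): -0.5400, 11.7600, -6.3400, 0.4600, -5.3400
Σ(xᵢ − x̄)² = 207.5120 ⇒ m₂ = 207.5120/5 = 41.50240
Σ(xᵢ − x̄)³ = 1219.2062 ⇒ m₃ = 1219.2062/5 = 243.84125
m₂^(3/2) = 41.50240^(1.5) = 267.36824
g1 = m₃ / m₂^(3/2) = 243.84125 / 267.36824 ≈ 0.9120

0.9120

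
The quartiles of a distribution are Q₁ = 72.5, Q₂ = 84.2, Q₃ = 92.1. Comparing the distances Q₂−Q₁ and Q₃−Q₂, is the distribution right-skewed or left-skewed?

Q₂ − Q₁ = 11.7;  Q₃ − Q₂ = 7.9
Q₂ − Q₁ > Q₃ − Q₂ ⇒ the lower half is more spread out ⇒ left-skewed.

left-skewed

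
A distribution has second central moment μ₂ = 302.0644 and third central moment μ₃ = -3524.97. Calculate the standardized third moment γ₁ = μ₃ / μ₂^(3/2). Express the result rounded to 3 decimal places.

-0.671

σ = √μ₂ = √302.0644 = 17.38000
σ³ = μ₂^(3/2) = 5249.87927
γ₁ = μ₃/σ³ = -3524.97 / 5249.87927 ≈ -0.671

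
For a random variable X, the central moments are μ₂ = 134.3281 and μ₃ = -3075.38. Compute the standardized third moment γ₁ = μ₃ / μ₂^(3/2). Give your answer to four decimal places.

-1.9754

σ = √μ₂ = √134.3281 = 11.59000
σ³ = μ₂^(3/2) = 1556.86268
γ₁ = μ₃/σ³ = -3075.38 / 1556.86268 ≈ -1.9754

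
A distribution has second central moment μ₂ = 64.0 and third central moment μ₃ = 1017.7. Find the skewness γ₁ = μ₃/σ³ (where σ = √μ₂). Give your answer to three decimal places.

σ = √μ₂ = √64.0 = 8.00000
σ³ = μ₂^(3/2) = 512.00000
γ₁ = μ₃/σ³ = 1017.7 / 512.00000 ≈ 1.988

1.988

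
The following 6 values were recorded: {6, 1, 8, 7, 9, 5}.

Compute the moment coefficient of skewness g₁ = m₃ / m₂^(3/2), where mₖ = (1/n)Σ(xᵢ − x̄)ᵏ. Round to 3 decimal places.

x̄ = (6 + 1 + 8 + 7 + 9 + 5) / 6 = 6.0000
deviations (xᵢ − x̄): 0.0000, -5.0000, 2.0000, 1.0000, 3.0000, -1.0000
Σ(xᵢ − x̄)² = 40.0000 ⇒ m₂ = 40.0000/6 = 6.66667
Σ(xᵢ − x̄)³ = -90.0000 ⇒ m₃ = -90.0000/6 = -15.00000
m₂^(3/2) = 6.66667^(1.5) = 17.21326
g₁ = m₃ / m₂^(3/2) = -15.00000 / 17.21326 ≈ -0.871

-0.871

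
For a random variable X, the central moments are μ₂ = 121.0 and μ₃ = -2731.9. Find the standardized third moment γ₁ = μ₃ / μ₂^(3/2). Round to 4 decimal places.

σ = √μ₂ = √121.0 = 11.00000
σ³ = μ₂^(3/2) = 1331.00000
γ₁ = μ₃/σ³ = -2731.9 / 1331.00000 ≈ -2.0525

-2.0525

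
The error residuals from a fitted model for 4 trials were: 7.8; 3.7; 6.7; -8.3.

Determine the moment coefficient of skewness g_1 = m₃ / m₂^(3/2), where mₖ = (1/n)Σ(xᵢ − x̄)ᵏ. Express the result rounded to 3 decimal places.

-0.976

x̄ = (7.8 + 3.7 + 6.7 - 8.3) / 4 = 2.4750
deviations (xᵢ − x̄): 5.3250, 1.2250, 4.2250, -10.7750
Σ(xᵢ − x̄)² = 163.8075 ⇒ m₂ = 163.8075/4 = 40.95188
Σ(xᵢ − x̄)³ = -1022.7334 ⇒ m₃ = -1022.7334/4 = -255.68334
m₂^(3/2) = 40.95188^(1.5) = 262.06600
g_1 = m₃ / m₂^(3/2) = -255.68334 / 262.06600 ≈ -0.976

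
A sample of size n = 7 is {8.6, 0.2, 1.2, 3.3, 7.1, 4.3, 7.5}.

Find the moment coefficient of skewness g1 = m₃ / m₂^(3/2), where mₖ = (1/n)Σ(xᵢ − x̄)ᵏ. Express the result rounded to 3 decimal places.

x̄ = (8.6 + 0.2 + 1.2 + 3.3 + 7.1 + 4.3 + 7.5) / 7 = 4.6000
deviations (xᵢ − x̄): 4.0000, -4.4000, -3.4000, -1.3000, 2.5000, -0.3000, 2.9000
Σ(xᵢ − x̄)² = 63.3600 ⇒ m₂ = 63.3600/7 = 9.05143
Σ(xᵢ − x̄)³ = -22.6980 ⇒ m₃ = -22.6980/7 = -3.24257
m₂^(3/2) = 9.05143^(1.5) = 27.23176
g1 = m₃ / m₂^(3/2) = -3.24257 / 27.23176 ≈ -0.119

-0.119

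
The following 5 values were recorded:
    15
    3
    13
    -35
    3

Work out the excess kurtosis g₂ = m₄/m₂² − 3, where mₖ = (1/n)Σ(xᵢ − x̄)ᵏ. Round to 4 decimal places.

x̄ = -0.2000
Σ(xᵢ − x̄)² = 1636.8000 ⇒ m₂ = 327.36000
Σ(xᵢ − x̄)⁴ = 1550566.6560 ⇒ m₄ = 310113.33120
m₂² = 107164.56960
g₂ = m₄/m₂² − 3 = 2.89380 − 3 ≈ -0.1062

-0.1062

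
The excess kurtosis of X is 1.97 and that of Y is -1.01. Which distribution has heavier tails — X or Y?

Higher excess kurtosis ⇒ heavier tails relative to the normal distribution.
1.97 vs -1.01: the larger is 1.97, so X has heavier tails. (X is leptokurtic — heavier-than-normal tails; the other is platykurtic.)

X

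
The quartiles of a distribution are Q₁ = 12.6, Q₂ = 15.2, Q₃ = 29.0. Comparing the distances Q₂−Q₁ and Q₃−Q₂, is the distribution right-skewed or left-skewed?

right-skewed

Q₂ − Q₁ = 2.6;  Q₃ − Q₂ = 13.8
Q₃ − Q₂ > Q₂ − Q₁ ⇒ the upper half is more spread out ⇒ right-skewed.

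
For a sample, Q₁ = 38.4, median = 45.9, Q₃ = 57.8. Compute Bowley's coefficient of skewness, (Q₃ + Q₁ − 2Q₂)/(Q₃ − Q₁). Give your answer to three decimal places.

0.227

numerator: Q₃ + Q₁ − 2Q₂ = 57.8 + 38.4 − 2×45.9 = 4.4000
denominator: Q₃ − Q₁ = 57.8 − 38.4 = 19.4000
Bowley skewness = 4.4000 / 19.4000 ≈ 0.227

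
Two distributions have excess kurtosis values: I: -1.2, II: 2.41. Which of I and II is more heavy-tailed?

Higher excess kurtosis ⇒ heavier tails relative to the normal distribution.
-1.2 vs 2.41: the larger is 2.41, so II has heavier tails. (II is leptokurtic — heavier-than-normal tails; the other is platykurtic.)

II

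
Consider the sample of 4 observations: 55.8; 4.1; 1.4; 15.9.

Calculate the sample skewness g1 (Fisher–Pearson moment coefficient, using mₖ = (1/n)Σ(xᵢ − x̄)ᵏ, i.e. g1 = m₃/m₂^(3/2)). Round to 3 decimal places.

0.954

x̄ = (55.8 + 4.1 + 1.4 + 15.9) / 4 = 19.3000
deviations (xᵢ − x̄): 36.5000, -15.2000, -17.9000, -3.4000
Σ(xᵢ − x̄)² = 1895.2600 ⇒ m₂ = 1895.2600/4 = 473.81500
Σ(xᵢ − x̄)³ = 39340.6740 ⇒ m₃ = 39340.6740/4 = 9835.16850
m₂^(3/2) = 473.81500^(1.5) = 10313.66945
g1 = m₃ / m₂^(3/2) = 9835.16850 / 10313.66945 ≈ 0.954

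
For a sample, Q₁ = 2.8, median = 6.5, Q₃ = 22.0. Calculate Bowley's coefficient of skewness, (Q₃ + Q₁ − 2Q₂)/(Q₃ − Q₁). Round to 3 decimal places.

numerator: Q₃ + Q₁ − 2Q₂ = 22.0 + 2.8 − 2×6.5 = 11.8000
denominator: Q₃ − Q₁ = 22.0 − 2.8 = 19.2000
Bowley skewness = 11.8000 / 19.2000 ≈ 0.615

0.615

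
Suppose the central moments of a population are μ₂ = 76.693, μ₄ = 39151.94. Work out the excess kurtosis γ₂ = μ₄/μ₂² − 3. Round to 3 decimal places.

μ₂² = 76.693² = 5881.81625
μ₄/μ₂² = 39151.94 / 5881.81625 = 6.65644
γ₂ = 6.65644 − 3 ≈ 3.656

3.656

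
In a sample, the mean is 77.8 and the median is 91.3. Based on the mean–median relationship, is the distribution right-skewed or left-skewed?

mean − median = 77.8 − 91.3 = -13.5
mean < median ⇒ the longer tail is on the left ⇒ left-skewed (negatively skewed).

left-skewed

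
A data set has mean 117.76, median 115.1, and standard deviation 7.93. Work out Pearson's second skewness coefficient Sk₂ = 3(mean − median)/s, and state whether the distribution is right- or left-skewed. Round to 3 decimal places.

1.006, right-skewed

Sk₂ = 3(117.76 − 115.1) / 7.93 = 3 × 2.6600 / 7.93
    = 7.9800 / 7.93 ≈ 1.006
Sk₂ > 0 ⇒ mean > median ⇒ right-skewed (positive skew).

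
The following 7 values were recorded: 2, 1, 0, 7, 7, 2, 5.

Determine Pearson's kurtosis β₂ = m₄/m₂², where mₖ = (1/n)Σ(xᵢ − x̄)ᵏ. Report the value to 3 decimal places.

1.452

x̄ = 3.4286
Σ(xᵢ − x̄)² = 49.7143 ⇒ m₂ = 7.10204
Σ(xᵢ − x̄)⁴ = 512.7813 ⇒ m₄ = 73.25448
m₂² = 50.43898
β₂ = m₄/m₂² = 73.25448 / 50.43898 ≈ 1.452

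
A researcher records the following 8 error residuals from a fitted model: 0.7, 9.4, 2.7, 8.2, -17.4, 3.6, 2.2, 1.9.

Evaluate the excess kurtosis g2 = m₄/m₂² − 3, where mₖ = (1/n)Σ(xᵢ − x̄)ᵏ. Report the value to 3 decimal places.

1.729

x̄ = 1.4125
Σ(xᵢ − x̄)² = 471.5888 ⇒ m₂ = 58.94859
Σ(xᵢ − x̄)⁴ = 131471.6623 ⇒ m₄ = 16433.95778
m₂² = 3474.93671
g2 = m₄/m₂² − 3 = 4.72928 − 3 ≈ 1.729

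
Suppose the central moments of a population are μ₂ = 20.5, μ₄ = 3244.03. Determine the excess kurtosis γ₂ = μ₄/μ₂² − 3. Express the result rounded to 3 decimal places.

μ₂² = 20.5² = 420.25000
μ₄/μ₂² = 3244.03 / 420.25000 = 7.71929
γ₂ = 7.71929 − 3 ≈ 4.719

4.719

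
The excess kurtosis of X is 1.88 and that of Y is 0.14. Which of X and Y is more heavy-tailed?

Higher excess kurtosis ⇒ heavier tails relative to the normal distribution.
1.88 vs 0.14: the larger is 1.88, so X has heavier tails.

X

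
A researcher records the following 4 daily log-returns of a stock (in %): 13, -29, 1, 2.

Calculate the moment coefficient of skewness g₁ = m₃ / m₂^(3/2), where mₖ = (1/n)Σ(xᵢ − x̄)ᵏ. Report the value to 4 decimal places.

-0.8281

x̄ = (13 - 29 + 1 + 2) / 4 = -3.2500
deviations (xᵢ − x̄): 16.2500, -25.7500, 4.2500, 5.2500
Σ(xᵢ − x̄)² = 972.7500 ⇒ m₂ = 972.7500/4 = 243.18750
Σ(xᵢ − x̄)³ = -12561.3750 ⇒ m₃ = -12561.3750/4 = -3140.34375
m₂^(3/2) = 243.18750^(1.5) = 3792.38022
g₁ = m₃ / m₂^(3/2) = -3140.34375 / 3792.38022 ≈ -0.8281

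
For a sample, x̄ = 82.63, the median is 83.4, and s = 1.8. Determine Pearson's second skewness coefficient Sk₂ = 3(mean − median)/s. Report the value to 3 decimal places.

-1.283

Sk₂ = 3(82.63 − 83.4) / 1.8 = 3 × -0.7700 / 1.8
    = -2.3100 / 1.8 ≈ -1.283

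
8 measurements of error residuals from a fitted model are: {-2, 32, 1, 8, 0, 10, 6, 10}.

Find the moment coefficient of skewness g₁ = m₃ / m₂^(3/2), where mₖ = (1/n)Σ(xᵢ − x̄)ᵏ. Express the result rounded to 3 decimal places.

x̄ = (-2 + 32 + 1 + 8 + 0 + 10 + 6 + 10) / 8 = 8.1250
deviations (xᵢ − x̄): -10.1250, 23.8750, -7.1250, -0.1250, -8.1250, 1.8750, -2.1250, 1.8750
Σ(xᵢ − x̄)² = 800.8750 ⇒ m₂ = 800.8750/8 = 100.10938
Σ(xᵢ − x̄)³ = 11676.6563 ⇒ m₃ = 11676.6563/8 = 1459.58203
m₂^(3/2) = 100.10938^(1.5) = 1001.64107
g₁ = m₃ / m₂^(3/2) = 1459.58203 / 1001.64107 ≈ 1.457

1.457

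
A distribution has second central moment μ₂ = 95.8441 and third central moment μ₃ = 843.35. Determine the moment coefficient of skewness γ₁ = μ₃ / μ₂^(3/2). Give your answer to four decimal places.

σ = √μ₂ = √95.8441 = 9.79000
σ³ = μ₂^(3/2) = 938.31374
γ₁ = μ₃/σ³ = 843.35 / 938.31374 ≈ 0.8988

0.8988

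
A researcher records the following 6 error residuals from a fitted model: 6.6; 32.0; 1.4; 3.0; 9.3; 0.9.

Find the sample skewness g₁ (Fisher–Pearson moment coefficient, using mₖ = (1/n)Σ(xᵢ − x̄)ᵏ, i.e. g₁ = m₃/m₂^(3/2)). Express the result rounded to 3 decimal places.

1.506

x̄ = (6.6 + 32.0 + 1.4 + 3.0 + 9.3 + 0.9) / 6 = 8.8667
deviations (xᵢ − x̄): -2.2667, 23.1333, -7.4667, -5.8667, 0.4333, -7.9667
Σ(xᵢ − x̄)² = 694.1133 ⇒ m₂ = 694.1133/6 = 115.68556
Σ(xᵢ − x̄)³ = 11244.4456 ⇒ m₃ = 11244.4456/6 = 1874.07426
m₂^(3/2) = 115.68556^(1.5) = 1244.28167
g₁ = m₃ / m₂^(3/2) = 1874.07426 / 1244.28167 ≈ 1.506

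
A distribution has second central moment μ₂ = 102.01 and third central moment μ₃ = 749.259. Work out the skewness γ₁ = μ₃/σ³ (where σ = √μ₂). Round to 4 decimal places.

0.7272

σ = √μ₂ = √102.01 = 10.10000
σ³ = μ₂^(3/2) = 1030.30100
γ₁ = μ₃/σ³ = 749.259 / 1030.30100 ≈ 0.7272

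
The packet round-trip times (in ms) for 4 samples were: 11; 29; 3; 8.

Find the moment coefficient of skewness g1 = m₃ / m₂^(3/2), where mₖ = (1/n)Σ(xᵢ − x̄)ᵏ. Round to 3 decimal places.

x̄ = (11 + 29 + 3 + 8) / 4 = 12.7500
deviations (xᵢ − x̄): -1.7500, 16.2500, -9.7500, -4.7500
Σ(xᵢ − x̄)² = 384.7500 ⇒ m₂ = 384.7500/4 = 96.18750
Σ(xᵢ − x̄)³ = 3251.6250 ⇒ m₃ = 3251.6250/4 = 812.90625
m₂^(3/2) = 96.18750^(1.5) = 943.36108
g1 = m₃ / m₂^(3/2) = 812.90625 / 943.36108 ≈ 0.862

0.862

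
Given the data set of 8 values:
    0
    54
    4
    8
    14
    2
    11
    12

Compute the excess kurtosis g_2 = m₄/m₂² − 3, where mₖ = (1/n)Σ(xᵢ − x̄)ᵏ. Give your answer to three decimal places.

x̄ = 13.1250
Σ(xᵢ − x̄)² = 2082.8750 ⇒ m₂ = 260.35938
Σ(xᵢ − x̄)⁴ = 2844096.7754 ⇒ m₄ = 355512.09692
m₂² = 67787.00415
g_2 = m₄/m₂² − 3 = 5.24455 − 3 ≈ 2.245

2.245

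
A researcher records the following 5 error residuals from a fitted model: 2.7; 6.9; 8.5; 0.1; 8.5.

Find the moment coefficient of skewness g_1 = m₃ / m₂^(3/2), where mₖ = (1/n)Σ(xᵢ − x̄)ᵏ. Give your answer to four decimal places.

-0.4978

x̄ = (2.7 + 6.9 + 8.5 + 0.1 + 8.5) / 5 = 5.3400
deviations (xᵢ − x̄): -2.6400, 1.5600, 3.1600, -5.2400, 3.1600
Σ(xᵢ − x̄)² = 56.8320 ⇒ m₂ = 56.8320/5 = 11.36640
Σ(xᵢ − x̄)³ = -95.3722 ⇒ m₃ = -95.3722/5 = -19.07443
m₂^(3/2) = 11.36640^(1.5) = 38.32079
g_1 = m₃ / m₂^(3/2) = -19.07443 / 38.32079 ≈ -0.4978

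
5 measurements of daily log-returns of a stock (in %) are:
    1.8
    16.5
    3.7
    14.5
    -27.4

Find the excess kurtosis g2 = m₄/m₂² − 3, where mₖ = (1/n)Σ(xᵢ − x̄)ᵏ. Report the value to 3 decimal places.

-0.367

x̄ = 1.8200
Σ(xᵢ − x̄)² = 1233.6280 ⇒ m₂ = 246.72560
Σ(xᵢ − x̄)⁴ = 801293.5404 ⇒ m₄ = 160258.70809
m₂² = 60873.52170
g2 = m₄/m₂² − 3 = 2.63265 − 3 ≈ -0.367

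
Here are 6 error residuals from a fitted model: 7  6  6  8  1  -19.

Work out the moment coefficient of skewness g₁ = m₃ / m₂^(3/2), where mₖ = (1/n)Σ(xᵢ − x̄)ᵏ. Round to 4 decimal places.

-1.5887

x̄ = (7 + 6 + 6 + 8 + 1 - 19) / 6 = 1.5000
deviations (xᵢ − x̄): 5.5000, 4.5000, 4.5000, 6.5000, -0.5000, -20.5000
Σ(xᵢ − x̄)² = 533.5000 ⇒ m₂ = 533.5000/6 = 88.91667
Σ(xᵢ − x̄)³ = -7992.0000 ⇒ m₃ = -7992.0000/6 = -1332.00000
m₂^(3/2) = 88.91667^(1.5) = 838.44535
g₁ = m₃ / m₂^(3/2) = -1332.00000 / 838.44535 ≈ -1.5887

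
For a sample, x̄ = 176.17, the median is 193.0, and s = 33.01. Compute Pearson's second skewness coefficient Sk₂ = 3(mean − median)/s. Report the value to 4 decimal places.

Sk₂ = 3(176.17 − 193.0) / 33.01 = 3 × -16.8300 / 33.01
    = -50.4900 / 33.01 ≈ -1.5295

-1.5295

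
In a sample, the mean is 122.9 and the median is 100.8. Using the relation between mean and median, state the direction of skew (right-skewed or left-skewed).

mean − median = 122.9 − 100.8 = 22.1
mean > median ⇒ the longer tail is on the right ⇒ right-skewed (positively skewed).

right-skewed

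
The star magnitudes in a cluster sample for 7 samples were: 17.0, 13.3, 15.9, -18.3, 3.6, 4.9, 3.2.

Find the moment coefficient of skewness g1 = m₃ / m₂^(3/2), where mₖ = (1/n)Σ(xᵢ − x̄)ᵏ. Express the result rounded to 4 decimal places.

-1.1000

x̄ = (17.0 + 13.3 + 15.9 - 18.3 + 3.6 + 4.9 + 3.2) / 7 = 5.6571
deviations (xᵢ − x̄): 11.3429, 7.6429, 10.2429, -23.9571, -2.0571, -0.7571, -2.4571
Σ(xᵢ − x̄)² = 876.7771 ⇒ m₂ = 876.7771/7 = 125.25388
Σ(xᵢ − x̄)³ = -10793.5880 ⇒ m₃ = -10793.5880/7 = -1541.94114
m₂^(3/2) = 125.25388^(1.5) = 1401.80230
g1 = m₃ / m₂^(3/2) = -1541.94114 / 1401.80230 ≈ -1.1000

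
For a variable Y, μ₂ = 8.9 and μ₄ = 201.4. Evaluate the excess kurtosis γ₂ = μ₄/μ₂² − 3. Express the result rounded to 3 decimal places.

μ₂² = 8.9² = 79.21000
μ₄/μ₂² = 201.4 / 79.21000 = 2.54261
γ₂ = 2.54261 − 3 ≈ -0.457

-0.457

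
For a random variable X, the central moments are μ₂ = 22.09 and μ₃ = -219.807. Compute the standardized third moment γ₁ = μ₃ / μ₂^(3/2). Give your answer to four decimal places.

σ = √μ₂ = √22.09 = 4.70000
σ³ = μ₂^(3/2) = 103.82300
γ₁ = μ₃/σ³ = -219.807 / 103.82300 ≈ -2.1171

-2.1171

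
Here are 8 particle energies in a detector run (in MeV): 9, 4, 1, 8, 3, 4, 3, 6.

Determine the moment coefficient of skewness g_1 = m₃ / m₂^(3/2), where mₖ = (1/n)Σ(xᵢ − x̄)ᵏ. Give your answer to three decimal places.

0.373

x̄ = (9 + 4 + 1 + 8 + 3 + 4 + 3 + 6) / 8 = 4.7500
deviations (xᵢ − x̄): 4.2500, -0.7500, -3.7500, 3.2500, -1.7500, -0.7500, -1.7500, 1.2500
Σ(xᵢ − x̄)² = 51.5000 ⇒ m₂ = 51.5000/8 = 6.43750
Σ(xᵢ − x̄)³ = 48.7500 ⇒ m₃ = 48.7500/8 = 6.09375
m₂^(3/2) = 6.43750^(1.5) = 16.33337
g_1 = m₃ / m₂^(3/2) = 6.09375 / 16.33337 ≈ 0.373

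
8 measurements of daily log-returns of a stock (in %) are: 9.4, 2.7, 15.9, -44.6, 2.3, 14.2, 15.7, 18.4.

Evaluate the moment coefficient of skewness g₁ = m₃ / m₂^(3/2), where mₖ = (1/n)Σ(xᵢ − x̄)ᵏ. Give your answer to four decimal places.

-1.8998

x̄ = (9.4 + 2.7 + 15.9 - 44.6 + 2.3 + 14.2 + 15.7 + 18.4) / 8 = 4.2500
deviations (xᵢ − x̄): 5.1500, -1.5500, 11.6500, -48.8500, -1.9500, 9.9500, 11.4500, 14.1500
Σ(xᵢ − x̄)² = 2985.1000 ⇒ m₂ = 2985.1000/8 = 373.13750
Σ(xᵢ − x̄)³ = -109545.8880 ⇒ m₃ = -109545.8880/8 = -13693.23600
m₂^(3/2) = 373.13750^(1.5) = 7207.81027
g₁ = m₃ / m₂^(3/2) = -13693.23600 / 7207.81027 ≈ -1.8998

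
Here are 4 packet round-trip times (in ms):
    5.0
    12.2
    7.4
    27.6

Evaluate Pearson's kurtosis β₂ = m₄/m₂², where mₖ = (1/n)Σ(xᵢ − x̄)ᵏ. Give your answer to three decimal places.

2.094

x̄ = 13.0500
Σ(xᵢ − x̄)² = 309.1500 ⇒ m₂ = 77.28750
Σ(xᵢ − x̄)⁴ = 50036.8805 ⇒ m₄ = 12509.22013
m₂² = 5973.35766
β₂ = m₄/m₂² = 12509.22013 / 5973.35766 ≈ 2.094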